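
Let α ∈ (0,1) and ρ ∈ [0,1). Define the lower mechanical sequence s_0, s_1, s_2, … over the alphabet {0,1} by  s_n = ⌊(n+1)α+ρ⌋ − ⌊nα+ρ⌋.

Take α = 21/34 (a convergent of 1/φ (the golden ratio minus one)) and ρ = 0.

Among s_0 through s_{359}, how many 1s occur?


#1s = Σ_{n=0}^{359} s_n = Σ_{n=0}^{359} (⌊(n+1)α+ρ⌋ − ⌊nα+ρ⌋)
the sum telescopes: every ⌊nα+ρ⌋ with 0 < n < 360 appears once with + and once with −, leaving ⌊360α+ρ⌋ − ⌊0·α+ρ⌋
360α + ρ = (360·21) / 34 = 7560/34
ρ = 0/34
⌊7560/34⌋ = 222,  ⌊0/34⌋ = 0
#1s = 222 − 0 = 222

222


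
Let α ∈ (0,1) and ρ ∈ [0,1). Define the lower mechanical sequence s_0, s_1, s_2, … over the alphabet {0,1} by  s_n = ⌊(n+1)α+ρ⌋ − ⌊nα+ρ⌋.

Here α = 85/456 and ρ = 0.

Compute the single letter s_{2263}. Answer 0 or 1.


(n+1)α + ρ = (2264·85) / 456 = 192440/456
nα + ρ     = (2263·85) / 456 = 192355/456
⌊192440/456⌋ = 422,  ⌊192355/456⌋ = 421
s_{2263} = 422 − 421 = 1

1


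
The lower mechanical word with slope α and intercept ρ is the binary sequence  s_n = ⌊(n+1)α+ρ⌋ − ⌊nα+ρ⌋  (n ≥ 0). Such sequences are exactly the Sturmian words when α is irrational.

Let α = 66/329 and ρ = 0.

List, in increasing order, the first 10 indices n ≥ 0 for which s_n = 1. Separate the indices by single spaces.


4 9 14 19 24 29 34 39 44 49

n=0: ⌊66/329⌋−⌊0/329⌋ = 0−0 = 0
n=1: ⌊132/329⌋−⌊66/329⌋ = 0−0 = 0
n=2: ⌊198/329⌋−⌊132/329⌋ = 0−0 = 0
n=3: ⌊264/329⌋−⌊198/329⌋ = 0−0 = 0
n=4: ⌊330/329⌋−⌊264/329⌋ = 1−0 = 1  ← one
n=5: ⌊396/329⌋−⌊330/329⌋ = 1−1 = 0
n=6: ⌊462/329⌋−⌊396/329⌋ = 1−1 = 0
n=7: ⌊528/329⌋−⌊462/329⌋ = 1−1 = 0
n=8: ⌊594/329⌋−⌊528/329⌋ = 1−1 = 0
n=9: ⌊660/329⌋−⌊594/329⌋ = 2−1 = 1  ← one
n=10: ⌊726/329⌋−⌊660/329⌋ = 2−2 = 0
n=11: ⌊792/329⌋−⌊726/329⌋ = 2−2 = 0
n=12: ⌊858/329⌋−⌊792/329⌋ = 2−2 = 0
n=13: ⌊924/329⌋−⌊858/329⌋ = 2−2 = 0
n=14: ⌊990/329⌋−⌊924/329⌋ = 3−2 = 1  ← one
n=15: ⌊1056/329⌋−⌊990/329⌋ = 3−3 = 0
n=16: ⌊1122/329⌋−⌊1056/329⌋ = 3−3 = 0
n=17: ⌊1188/329⌋−⌊1122/329⌋ = 3−3 = 0
n=18: ⌊1254/329⌋−⌊1188/329⌋ = 3−3 = 0
n=19: ⌊1320/329⌋−⌊1254/329⌋ = 4−3 = 1  ← one
n=20: ⌊1386/329⌋−⌊1320/329⌋ = 4−4 = 0
n=21: ⌊1452/329⌋−⌊1386/329⌋ = 4−4 = 0
n=22: ⌊1518/329⌋−⌊1452/329⌋ = 4−4 = 0
n=23: ⌊1584/329⌋−⌊1518/329⌋ = 4−4 = 0
n=24: ⌊1650/329⌋−⌊1584/329⌋ = 5−4 = 1  ← one
n=25: ⌊1716/329⌋−⌊1650/329⌋ = 5−5 = 0
n=26: ⌊1782/329⌋−⌊1716/329⌋ = 5−5 = 0
n=27: ⌊1848/329⌋−⌊1782/329⌋ = 5−5 = 0
n=28: ⌊1914/329⌋−⌊1848/329⌋ = 5−5 = 0
n=29: ⌊1980/329⌋−⌊1914/329⌋ = 6−5 = 1  ← one
n=30: ⌊2046/329⌋−⌊1980/329⌋ = 6−6 = 0
n=31: ⌊2112/329⌋−⌊2046/329⌋ = 6−6 = 0
n=32: ⌊2178/329⌋−⌊2112/329⌋ = 6−6 = 0
n=33: ⌊2244/329⌋−⌊2178/329⌋ = 6−6 = 0
n=34: ⌊2310/329⌋−⌊2244/329⌋ = 7−6 = 1  ← one
n=35: ⌊2376/329⌋−⌊2310/329⌋ = 7−7 = 0
n=36: ⌊2442/329⌋−⌊2376/329⌋ = 7−7 = 0
n=37: ⌊2508/329⌋−⌊2442/329⌋ = 7−7 = 0
n=38: ⌊2574/329⌋−⌊2508/329⌋ = 7−7 = 0
n=39: ⌊2640/329⌋−⌊2574/329⌋ = 8−7 = 1  ← one
n=40: ⌊2706/329⌋−⌊2640/329⌋ = 8−8 = 0
n=41: ⌊2772/329⌋−⌊2706/329⌋ = 8−8 = 0
n=42: ⌊2838/329⌋−⌊2772/329⌋ = 8−8 = 0
n=43: ⌊2904/329⌋−⌊2838/329⌋ = 8−8 = 0
n=44: ⌊2970/329⌋−⌊2904/329⌋ = 9−8 = 1  ← one
n=45: ⌊3036/329⌋−⌊2970/329⌋ = 9−9 = 0
n=46: ⌊3102/329⌋−⌊3036/329⌋ = 9−9 = 0
n=47: ⌊3168/329⌋−⌊3102/329⌋ = 9−9 = 0
n=48: ⌊3234/329⌋−⌊3168/329⌋ = 9−9 = 0
n=49: ⌊3300/329⌋−⌊3234/329⌋ = 10−9 = 1  ← one
positions of the first 10 ones: 4 9 14 19 24 29 34 39 44 49


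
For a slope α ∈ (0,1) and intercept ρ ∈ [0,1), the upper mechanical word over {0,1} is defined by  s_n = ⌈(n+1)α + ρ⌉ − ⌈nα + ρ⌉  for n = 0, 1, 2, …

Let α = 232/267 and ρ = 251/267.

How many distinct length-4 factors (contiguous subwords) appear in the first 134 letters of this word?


t_n = ⌈(n·232+251)/267⌉ for n = 0 … 134:
  n=0…9: ⌈251/267⌉=1 ⌈483/267⌉=2 ⌈715/267⌉=3 ⌈947/267⌉=4 ⌈1179/267⌉=5 ⌈1411/267⌉=6 ⌈1643/267⌉=7 ⌈1875/267⌉=8 ⌈2107/267⌉=8 ⌈2339/267⌉=9
  n=10…19: ⌈2571/267⌉=10 ⌈2803/267⌉=11 ⌈3035/267⌉=12 ⌈3267/267⌉=13 ⌈3499/267⌉=14 ⌈3731/267⌉=14 ⌈3963/267⌉=15 ⌈4195/267⌉=16 ⌈4427/267⌉=17 ⌈4659/267⌉=18
  n=20…29: ⌈4891/267⌉=19 ⌈5123/267⌉=20 ⌈5355/267⌉=21 ⌈5587/267⌉=21 ⌈5819/267⌉=22 ⌈6051/267⌉=23 ⌈6283/267⌉=24 ⌈6515/267⌉=25 ⌈6747/267⌉=26 ⌈6979/267⌉=27
  n=30…39: ⌈7211/267⌉=28 ⌈7443/267⌉=28 ⌈7675/267⌉=29 ⌈7907/267⌉=30 ⌈8139/267⌉=31 ⌈8371/267⌉=32 ⌈8603/267⌉=33 ⌈8835/267⌉=34 ⌈9067/267⌉=34 ⌈9299/267⌉=35
  n=40…49: ⌈9531/267⌉=36 ⌈9763/267⌉=37 ⌈9995/267⌉=38 ⌈10227/267⌉=39 ⌈10459/267⌉=40 ⌈10691/267⌉=41 ⌈10923/267⌉=41 ⌈11155/267⌉=42 ⌈11387/267⌉=43 ⌈11619/267⌉=44
  n=50…59: ⌈11851/267⌉=45 ⌈12083/267⌉=46 ⌈12315/267⌉=47 ⌈12547/267⌉=47 ⌈12779/267⌉=48 ⌈13011/267⌉=49 ⌈13243/267⌉=50 ⌈13475/267⌉=51 ⌈13707/267⌉=52 ⌈13939/267⌉=53
  n=60…69: ⌈14171/267⌉=54 ⌈14403/267⌉=54 ⌈14635/267⌉=55 ⌈14867/267⌉=56 ⌈15099/267⌉=57 ⌈15331/267⌉=58 ⌈15563/267⌉=59 ⌈15795/267⌉=60 ⌈16027/267⌉=61 ⌈16259/267⌉=61
  n=70…79: ⌈16491/267⌉=62 ⌈16723/267⌉=63 ⌈16955/267⌉=64 ⌈17187/267⌉=65 ⌈17419/267⌉=66 ⌈17651/267⌉=67 ⌈17883/267⌉=67 ⌈18115/267⌉=68 ⌈18347/267⌉=69 ⌈18579/267⌉=70
  n=80…89: ⌈18811/267⌉=71 ⌈19043/267⌉=72 ⌈19275/267⌉=73 ⌈19507/267⌉=74 ⌈19739/267⌉=74 ⌈19971/267⌉=75 ⌈20203/267⌉=76 ⌈20435/267⌉=77 ⌈20667/267⌉=78 ⌈20899/267⌉=79
  n=90…99: ⌈21131/267⌉=80 ⌈21363/267⌉=81 ⌈21595/267⌉=81 ⌈21827/267⌉=82 ⌈22059/267⌉=83 ⌈22291/267⌉=84 ⌈22523/267⌉=85 ⌈22755/267⌉=86 ⌈22987/267⌉=87 ⌈23219/267⌉=87
  n=100…109: ⌈23451/267⌉=88 ⌈23683/267⌉=89 ⌈23915/267⌉=90 ⌈24147/267⌉=91 ⌈24379/267⌉=92 ⌈24611/267⌉=93 ⌈24843/267⌉=94 ⌈25075/267⌉=94 ⌈25307/267⌉=95 ⌈25539/267⌉=96
  n=110…119: ⌈25771/267⌉=97 ⌈26003/267⌉=98 ⌈26235/267⌉=99 ⌈26467/267⌉=100 ⌈26699/267⌉=100 ⌈26931/267⌉=101 ⌈27163/267⌉=102 ⌈27395/267⌉=103 ⌈27627/267⌉=104 ⌈27859/267⌉=105
  n=120…129: ⌈28091/267⌉=106 ⌈28323/267⌉=107 ⌈28555/267⌉=107 ⌈28787/267⌉=108 ⌈29019/267⌉=109 ⌈29251/267⌉=110 ⌈29483/267⌉=111 ⌈29715/267⌉=112 ⌈29947/267⌉=113 ⌈30179/267⌉=114
  n=130…134: ⌈30411/267⌉=114 ⌈30643/267⌉=115 ⌈30875/267⌉=116 ⌈31107/267⌉=117 ⌈31339/267⌉=118
s_n = t_(n+1) − t_n for n = 0 … 133 gives
prefix = 11111110111111011111110111111101111110111111101111110111111101111111011111101111111011111110111111011111110111111011111110111111101111
slide a length-4 window over [0..3] … [130..133] (131 windows); first occurrence of each distinct factor:
  [  0..  3] 1111
  [  4..  7] 1110
  [  5..  8] 1101
  [  6..  9] 1011
  [  7.. 10] 0111
  (the other 126 windows repeat one of these)
distinct factors: {0111, 1011, 1101, 1110, 1111}
count = 5  (Sturmian bound for length 4 is 5)

5


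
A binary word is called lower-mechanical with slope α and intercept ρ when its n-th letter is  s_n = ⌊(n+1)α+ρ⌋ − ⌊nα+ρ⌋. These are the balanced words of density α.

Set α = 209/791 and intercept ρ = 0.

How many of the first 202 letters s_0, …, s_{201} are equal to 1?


53

#1s = Σ_{n=0}^{201} s_n = Σ_{n=0}^{201} (⌊(n+1)α+ρ⌋ − ⌊nα+ρ⌋)
the sum telescopes: every ⌊nα+ρ⌋ with 0 < n < 202 appears once with + and once with −, leaving ⌊202α+ρ⌋ − ⌊0·α+ρ⌋
202α + ρ = (202·209) / 791 = 42218/791
ρ = 0/791
⌊42218/791⌋ = 53,  ⌊0/791⌋ = 0
#1s = 53 − 0 = 53


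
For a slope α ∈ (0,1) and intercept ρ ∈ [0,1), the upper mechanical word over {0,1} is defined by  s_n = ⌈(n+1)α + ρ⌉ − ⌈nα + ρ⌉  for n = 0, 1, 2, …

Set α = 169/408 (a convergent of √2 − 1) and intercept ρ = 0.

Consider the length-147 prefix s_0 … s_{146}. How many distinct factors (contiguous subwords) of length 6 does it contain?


7

t_n = ⌈(n·169)/408⌉ for n = 0 … 147:
  n=0…9: ⌈0/408⌉=0 ⌈169/408⌉=1 ⌈338/408⌉=1 ⌈507/408⌉=2 ⌈676/408⌉=2 ⌈845/408⌉=3 ⌈1014/408⌉=3 ⌈1183/408⌉=3 ⌈1352/408⌉=4 ⌈1521/408⌉=4
  n=10…19: ⌈1690/408⌉=5 ⌈1859/408⌉=5 ⌈2028/408⌉=5 ⌈2197/408⌉=6 ⌈2366/408⌉=6 ⌈2535/408⌉=7 ⌈2704/408⌉=7 ⌈2873/408⌉=8 ⌈3042/408⌉=8 ⌈3211/408⌉=8
  n=20…29: ⌈3380/408⌉=9 ⌈3549/408⌉=9 ⌈3718/408⌉=10 ⌈3887/408⌉=10 ⌈4056/408⌉=10 ⌈4225/408⌉=11 ⌈4394/408⌉=11 ⌈4563/408⌉=12 ⌈4732/408⌉=12 ⌈4901/408⌉=13
  n=30…39: ⌈5070/408⌉=13 ⌈5239/408⌉=13 ⌈5408/408⌉=14 ⌈5577/408⌉=14 ⌈5746/408⌉=15 ⌈5915/408⌉=15 ⌈6084/408⌉=15 ⌈6253/408⌉=16 ⌈6422/408⌉=16 ⌈6591/408⌉=17
  n=40…49: ⌈6760/408⌉=17 ⌈6929/408⌉=17 ⌈7098/408⌉=18 ⌈7267/408⌉=18 ⌈7436/408⌉=19 ⌈7605/408⌉=19 ⌈7774/408⌉=20 ⌈7943/408⌉=20 ⌈8112/408⌉=20 ⌈8281/408⌉=21
  n=50…59: ⌈8450/408⌉=21 ⌈8619/408⌉=22 ⌈8788/408⌉=22 ⌈8957/408⌉=22 ⌈9126/408⌉=23 ⌈9295/408⌉=23 ⌈9464/408⌉=24 ⌈9633/408⌉=24 ⌈9802/408⌉=25 ⌈9971/408⌉=25
  n=60…69: ⌈10140/408⌉=25 ⌈10309/408⌉=26 ⌈10478/408⌉=26 ⌈10647/408⌉=27 ⌈10816/408⌉=27 ⌈10985/408⌉=27 ⌈11154/408⌉=28 ⌈11323/408⌉=28 ⌈11492/408⌉=29 ⌈11661/408⌉=29
  n=70…79: ⌈11830/408⌉=29 ⌈11999/408⌉=30 ⌈12168/408⌉=30 ⌈12337/408⌉=31 ⌈12506/408⌉=31 ⌈12675/408⌉=32 ⌈12844/408⌉=32 ⌈13013/408⌉=32 ⌈13182/408⌉=33 ⌈13351/408⌉=33
  n=80…89: ⌈13520/408⌉=34 ⌈13689/408⌉=34 ⌈13858/408⌉=34 ⌈14027/408⌉=35 ⌈14196/408⌉=35 ⌈14365/408⌉=36 ⌈14534/408⌉=36 ⌈14703/408⌉=37 ⌈14872/408⌉=37 ⌈15041/408⌉=37
  n=90…99: ⌈15210/408⌉=38 ⌈15379/408⌉=38 ⌈15548/408⌉=39 ⌈15717/408⌉=39 ⌈15886/408⌉=39 ⌈16055/408⌉=40 ⌈16224/408⌉=40 ⌈16393/408⌉=41 ⌈16562/408⌉=41 ⌈16731/408⌉=42
  n=100…109: ⌈16900/408⌉=42 ⌈17069/408⌉=42 ⌈17238/408⌉=43 ⌈17407/408⌉=43 ⌈17576/408⌉=44 ⌈17745/408⌉=44 ⌈17914/408⌉=44 ⌈18083/408⌉=45 ⌈18252/408⌉=45 ⌈18421/408⌉=46
  n=110…119: ⌈18590/408⌉=46 ⌈18759/408⌉=46 ⌈18928/408⌉=47 ⌈19097/408⌉=47 ⌈19266/408⌉=48 ⌈19435/408⌉=48 ⌈19604/408⌉=49 ⌈19773/408⌉=49 ⌈19942/408⌉=49 ⌈20111/408⌉=50
  n=120…129: ⌈20280/408⌉=50 ⌈20449/408⌉=51 ⌈20618/408⌉=51 ⌈20787/408⌉=51 ⌈20956/408⌉=52 ⌈21125/408⌉=52 ⌈21294/408⌉=53 ⌈21463/408⌉=53 ⌈21632/408⌉=54 ⌈21801/408⌉=54
  n=130…139: ⌈21970/408⌉=54 ⌈22139/408⌉=55 ⌈22308/408⌉=55 ⌈22477/408⌉=56 ⌈22646/408⌉=56 ⌈22815/408⌉=56 ⌈22984/408⌉=57 ⌈23153/408⌉=57 ⌈23322/408⌉=58 ⌈23491/408⌉=58
  n=140…147: ⌈23660/408⌉=58 ⌈23829/408⌉=59 ⌈23998/408⌉=59 ⌈24167/408⌉=60 ⌈24336/408⌉=60 ⌈24505/408⌉=61 ⌈24674/408⌉=61 ⌈24843/408⌉=61
s_n = t_(n+1) − t_n for n = 0 … 146 gives
prefix = 101010010100101010010100101010010100101001010100101001010100101001010010101001010010101001010010101001010010100101010010100101010010100101001010100
slide a length-6 window over [0..5] … [141..146] (142 windows); first occurrence of each distinct factor:
  [  0..  5] 101010
  [  1..  6] 010100
  [  2..  7] 101001
  [  3..  8] 010010
  [  4..  9] 100101
  [  5.. 10] 001010
  [ 11.. 16] 010101
  (the other 135 windows repeat one of these)
distinct factors: {001010, 010010, 010100, 010101, 100101, 101001, 101010}
count = 7  (Sturmian bound for length 6 is 7)


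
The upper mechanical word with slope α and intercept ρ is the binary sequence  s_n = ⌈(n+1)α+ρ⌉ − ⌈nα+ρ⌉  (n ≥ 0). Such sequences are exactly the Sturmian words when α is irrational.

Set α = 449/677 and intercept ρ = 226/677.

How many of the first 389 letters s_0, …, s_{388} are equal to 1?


258

#1s = Σ_{n=0}^{388} s_n = Σ_{n=0}^{388} (⌈(n+1)α+ρ⌉ − ⌈nα+ρ⌉)
the sum telescopes: every ⌈nα+ρ⌉ with 0 < n < 389 appears once with + and once with −, leaving ⌈389α+ρ⌉ − ⌈0·α+ρ⌉
389α + ρ = (389·449 + 226) / 677 = 174887/677
ρ = 226/677
⌈174887/677⌉ = 259,  ⌈226/677⌉ = 1
#1s = 259 − 1 = 258


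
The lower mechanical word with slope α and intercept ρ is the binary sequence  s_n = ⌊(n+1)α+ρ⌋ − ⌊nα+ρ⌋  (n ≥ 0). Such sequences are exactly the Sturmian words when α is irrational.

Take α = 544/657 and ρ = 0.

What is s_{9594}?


1

(n+1)α + ρ = (9595·544) / 657 = 5219680/657
nα + ρ     = (9594·544) / 657 = 5219136/657
⌊5219680/657⌋ = 7944,  ⌊5219136/657⌋ = 7943
s_{9594} = 7944 − 7943 = 1


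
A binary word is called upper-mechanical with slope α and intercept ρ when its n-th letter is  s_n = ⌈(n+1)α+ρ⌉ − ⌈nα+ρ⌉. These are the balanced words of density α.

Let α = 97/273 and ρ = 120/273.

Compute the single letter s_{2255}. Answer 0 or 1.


(n+1)α + ρ = (2256·97 + 120) / 273 = 218952/273
nα + ρ     = (2255·97 + 120) / 273 = 218855/273
⌈218952/273⌉ = 803,  ⌈218855/273⌉ = 802
s_{2255} = 803 − 802 = 1

1


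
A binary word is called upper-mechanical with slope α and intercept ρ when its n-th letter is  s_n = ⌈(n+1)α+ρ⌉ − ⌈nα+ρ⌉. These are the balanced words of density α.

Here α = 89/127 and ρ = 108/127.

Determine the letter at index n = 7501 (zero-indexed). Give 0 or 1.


(n+1)α + ρ = (7502·89 + 108) / 127 = 667786/127
nα + ρ     = (7501·89 + 108) / 127 = 667697/127
⌈667786/127⌉ = 5259,  ⌈667697/127⌉ = 5258
s_{7501} = 5259 − 5258 = 1

1


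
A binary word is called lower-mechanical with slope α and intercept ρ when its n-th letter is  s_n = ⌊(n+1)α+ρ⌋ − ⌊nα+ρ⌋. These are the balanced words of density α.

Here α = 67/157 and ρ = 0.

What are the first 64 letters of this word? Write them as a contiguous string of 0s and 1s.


0010100101010010101001010100101010010101001010100101010010101001

n=0: ⌊(1·67)/157⌋ − ⌊(0·67)/157⌋ = ⌊67/157⌋ − ⌊0/157⌋ = 0 − 0 = 0
n=1: ⌊(2·67)/157⌋ − ⌊(1·67)/157⌋ = ⌊134/157⌋ − ⌊67/157⌋ = 0 − 0 = 0
n=2: ⌊(3·67)/157⌋ − ⌊(2·67)/157⌋ = ⌊201/157⌋ − ⌊134/157⌋ = 1 − 0 = 1
n=3: ⌊(4·67)/157⌋ − ⌊(3·67)/157⌋ = ⌊268/157⌋ − ⌊201/157⌋ = 1 − 1 = 0
n=4: ⌊(5·67)/157⌋ − ⌊(4·67)/157⌋ = ⌊335/157⌋ − ⌊268/157⌋ = 2 − 1 = 1
n=5: ⌊(6·67)/157⌋ − ⌊(5·67)/157⌋ = ⌊402/157⌋ − ⌊335/157⌋ = 2 − 2 = 0
n=6: ⌊(7·67)/157⌋ − ⌊(6·67)/157⌋ = ⌊469/157⌋ − ⌊402/157⌋ = 2 − 2 = 0
n=7: ⌊(8·67)/157⌋ − ⌊(7·67)/157⌋ = ⌊536/157⌋ − ⌊469/157⌋ = 3 − 2 = 1
n=8: ⌊(9·67)/157⌋ − ⌊(8·67)/157⌋ = ⌊603/157⌋ − ⌊536/157⌋ = 3 − 3 = 0
n=9: ⌊(10·67)/157⌋ − ⌊(9·67)/157⌋ = ⌊670/157⌋ − ⌊603/157⌋ = 4 − 3 = 1
n=10: ⌊(11·67)/157⌋ − ⌊(10·67)/157⌋ = ⌊737/157⌋ − ⌊670/157⌋ = 4 − 4 = 0
n=11: ⌊(12·67)/157⌋ − ⌊(11·67)/157⌋ = ⌊804/157⌋ − ⌊737/157⌋ = 5 − 4 = 1
n=12: ⌊(13·67)/157⌋ − ⌊(12·67)/157⌋ = ⌊871/157⌋ − ⌊804/157⌋ = 5 − 5 = 0
n=13: ⌊(14·67)/157⌋ − ⌊(13·67)/157⌋ = ⌊938/157⌋ − ⌊871/157⌋ = 5 − 5 = 0
n=14: ⌊(15·67)/157⌋ − ⌊(14·67)/157⌋ = ⌊1005/157⌋ − ⌊938/157⌋ = 6 − 5 = 1
n=15: ⌊(16·67)/157⌋ − ⌊(15·67)/157⌋ = ⌊1072/157⌋ − ⌊1005/157⌋ = 6 − 6 = 0
n=16: ⌊(17·67)/157⌋ − ⌊(16·67)/157⌋ = ⌊1139/157⌋ − ⌊1072/157⌋ = 7 − 6 = 1
n=17: ⌊(18·67)/157⌋ − ⌊(17·67)/157⌋ = ⌊1206/157⌋ − ⌊1139/157⌋ = 7 − 7 = 0
n=18: ⌊(19·67)/157⌋ − ⌊(18·67)/157⌋ = ⌊1273/157⌋ − ⌊1206/157⌋ = 8 − 7 = 1
n=19: ⌊(20·67)/157⌋ − ⌊(19·67)/157⌋ = ⌊1340/157⌋ − ⌊1273/157⌋ = 8 − 8 = 0
n=20: ⌊(21·67)/157⌋ − ⌊(20·67)/157⌋ = ⌊1407/157⌋ − ⌊1340/157⌋ = 8 − 8 = 0
n=21: ⌊(22·67)/157⌋ − ⌊(21·67)/157⌋ = ⌊1474/157⌋ − ⌊1407/157⌋ = 9 − 8 = 1
n=22: ⌊(23·67)/157⌋ − ⌊(22·67)/157⌋ = ⌊1541/157⌋ − ⌊1474/157⌋ = 9 − 9 = 0
n=23: ⌊(24·67)/157⌋ − ⌊(23·67)/157⌋ = ⌊1608/157⌋ − ⌊1541/157⌋ = 10 − 9 = 1
n=24: ⌊(25·67)/157⌋ − ⌊(24·67)/157⌋ = ⌊1675/157⌋ − ⌊1608/157⌋ = 10 − 10 = 0
n=25: ⌊(26·67)/157⌋ − ⌊(25·67)/157⌋ = ⌊1742/157⌋ − ⌊1675/157⌋ = 11 − 10 = 1
n=26: ⌊(27·67)/157⌋ − ⌊(26·67)/157⌋ = ⌊1809/157⌋ − ⌊1742/157⌋ = 11 − 11 = 0
n=27: ⌊(28·67)/157⌋ − ⌊(27·67)/157⌋ = ⌊1876/157⌋ − ⌊1809/157⌋ = 11 − 11 = 0
n=28: ⌊(29·67)/157⌋ − ⌊(28·67)/157⌋ = ⌊1943/157⌋ − ⌊1876/157⌋ = 12 − 11 = 1
n=29: ⌊(30·67)/157⌋ − ⌊(29·67)/157⌋ = ⌊2010/157⌋ − ⌊1943/157⌋ = 12 − 12 = 0
n=30: ⌊(31·67)/157⌋ − ⌊(30·67)/157⌋ = ⌊2077/157⌋ − ⌊2010/157⌋ = 13 − 12 = 1
n=31: ⌊(32·67)/157⌋ − ⌊(31·67)/157⌋ = ⌊2144/157⌋ − ⌊2077/157⌋ = 13 − 13 = 0
n=32: ⌊(33·67)/157⌋ − ⌊(32·67)/157⌋ = ⌊2211/157⌋ − ⌊2144/157⌋ = 14 − 13 = 1
n=33: ⌊(34·67)/157⌋ − ⌊(33·67)/157⌋ = ⌊2278/157⌋ − ⌊2211/157⌋ = 14 − 14 = 0
n=34: ⌊(35·67)/157⌋ − ⌊(34·67)/157⌋ = ⌊2345/157⌋ − ⌊2278/157⌋ = 14 − 14 = 0
n=35: ⌊(36·67)/157⌋ − ⌊(35·67)/157⌋ = ⌊2412/157⌋ − ⌊2345/157⌋ = 15 − 14 = 1
n=36: ⌊(37·67)/157⌋ − ⌊(36·67)/157⌋ = ⌊2479/157⌋ − ⌊2412/157⌋ = 15 − 15 = 0
n=37: ⌊(38·67)/157⌋ − ⌊(37·67)/157⌋ = ⌊2546/157⌋ − ⌊2479/157⌋ = 16 − 15 = 1
n=38: ⌊(39·67)/157⌋ − ⌊(38·67)/157⌋ = ⌊2613/157⌋ − ⌊2546/157⌋ = 16 − 16 = 0
n=39: ⌊(40·67)/157⌋ − ⌊(39·67)/157⌋ = ⌊2680/157⌋ − ⌊2613/157⌋ = 17 − 16 = 1
n=40: ⌊(41·67)/157⌋ − ⌊(40·67)/157⌋ = ⌊2747/157⌋ − ⌊2680/157⌋ = 17 − 17 = 0
n=41: ⌊(42·67)/157⌋ − ⌊(41·67)/157⌋ = ⌊2814/157⌋ − ⌊2747/157⌋ = 17 − 17 = 0
n=42: ⌊(43·67)/157⌋ − ⌊(42·67)/157⌋ = ⌊2881/157⌋ − ⌊2814/157⌋ = 18 − 17 = 1
n=43: ⌊(44·67)/157⌋ − ⌊(43·67)/157⌋ = ⌊2948/157⌋ − ⌊2881/157⌋ = 18 − 18 = 0
n=44: ⌊(45·67)/157⌋ − ⌊(44·67)/157⌋ = ⌊3015/157⌋ − ⌊2948/157⌋ = 19 − 18 = 1
n=45: ⌊(46·67)/157⌋ − ⌊(45·67)/157⌋ = ⌊3082/157⌋ − ⌊3015/157⌋ = 19 − 19 = 0
n=46: ⌊(47·67)/157⌋ − ⌊(46·67)/157⌋ = ⌊3149/157⌋ − ⌊3082/157⌋ = 20 − 19 = 1
n=47: ⌊(48·67)/157⌋ − ⌊(47·67)/157⌋ = ⌊3216/157⌋ − ⌊3149/157⌋ = 20 − 20 = 0
n=48: ⌊(49·67)/157⌋ − ⌊(48·67)/157⌋ = ⌊3283/157⌋ − ⌊3216/157⌋ = 20 − 20 = 0
n=49: ⌊(50·67)/157⌋ − ⌊(49·67)/157⌋ = ⌊3350/157⌋ − ⌊3283/157⌋ = 21 − 20 = 1
n=50: ⌊(51·67)/157⌋ − ⌊(50·67)/157⌋ = ⌊3417/157⌋ − ⌊3350/157⌋ = 21 − 21 = 0
n=51: ⌊(52·67)/157⌋ − ⌊(51·67)/157⌋ = ⌊3484/157⌋ − ⌊3417/157⌋ = 22 − 21 = 1
n=52: ⌊(53·67)/157⌋ − ⌊(52·67)/157⌋ = ⌊3551/157⌋ − ⌊3484/157⌋ = 22 − 22 = 0
n=53: ⌊(54·67)/157⌋ − ⌊(53·67)/157⌋ = ⌊3618/157⌋ − ⌊3551/157⌋ = 23 − 22 = 1
n=54: ⌊(55·67)/157⌋ − ⌊(54·67)/157⌋ = ⌊3685/157⌋ − ⌊3618/157⌋ = 23 − 23 = 0
n=55: ⌊(56·67)/157⌋ − ⌊(55·67)/157⌋ = ⌊3752/157⌋ − ⌊3685/157⌋ = 23 − 23 = 0
n=56: ⌊(57·67)/157⌋ − ⌊(56·67)/157⌋ = ⌊3819/157⌋ − ⌊3752/157⌋ = 24 − 23 = 1
n=57: ⌊(58·67)/157⌋ − ⌊(57·67)/157⌋ = ⌊3886/157⌋ − ⌊3819/157⌋ = 24 − 24 = 0
n=58: ⌊(59·67)/157⌋ − ⌊(58·67)/157⌋ = ⌊3953/157⌋ − ⌊3886/157⌋ = 25 − 24 = 1
n=59: ⌊(60·67)/157⌋ − ⌊(59·67)/157⌋ = ⌊4020/157⌋ − ⌊3953/157⌋ = 25 − 25 = 0
n=60: ⌊(61·67)/157⌋ − ⌊(60·67)/157⌋ = ⌊4087/157⌋ − ⌊4020/157⌋ = 26 − 25 = 1
n=61: ⌊(62·67)/157⌋ − ⌊(61·67)/157⌋ = ⌊4154/157⌋ − ⌊4087/157⌋ = 26 − 26 = 0
n=62: ⌊(63·67)/157⌋ − ⌊(62·67)/157⌋ = ⌊4221/157⌋ − ⌊4154/157⌋ = 26 − 26 = 0
n=63: ⌊(64·67)/157⌋ − ⌊(63·67)/157⌋ = ⌊4288/157⌋ − ⌊4221/157⌋ = 27 − 26 = 1


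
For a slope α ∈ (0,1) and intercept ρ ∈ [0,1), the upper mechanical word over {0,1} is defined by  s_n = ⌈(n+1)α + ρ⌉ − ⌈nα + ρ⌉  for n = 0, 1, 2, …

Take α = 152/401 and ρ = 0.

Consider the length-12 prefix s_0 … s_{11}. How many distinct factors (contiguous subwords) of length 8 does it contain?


t_n = ⌈(n·152)/401⌉ for n = 0 … 12:
  n=0…9: ⌈0/401⌉=0 ⌈152/401⌉=1 ⌈304/401⌉=1 ⌈456/401⌉=2 ⌈608/401⌉=2 ⌈760/401⌉=2 ⌈912/401⌉=3 ⌈1064/401⌉=3 ⌈1216/401⌉=4 ⌈1368/401⌉=4
  n=10…12: ⌈1520/401⌉=4 ⌈1672/401⌉=5 ⌈1824/401⌉=5
s_n = t_(n+1) − t_n for n = 0 … 11 gives
prefix = 101001010010
slide a length-8 window over [0..7] … [4..11] (5 windows); first occurrence of each distinct factor:
  [  0..  7] 10100101
  [  1..  8] 01001010
  [  2..  9] 10010100
  [  3.. 10] 00101001
  [  4.. 11] 01010010
distinct factors: {00101001, 01001010, 01010010, 10010100, 10100101}
count = 5  (Sturmian bound for length 8 is 9)

5


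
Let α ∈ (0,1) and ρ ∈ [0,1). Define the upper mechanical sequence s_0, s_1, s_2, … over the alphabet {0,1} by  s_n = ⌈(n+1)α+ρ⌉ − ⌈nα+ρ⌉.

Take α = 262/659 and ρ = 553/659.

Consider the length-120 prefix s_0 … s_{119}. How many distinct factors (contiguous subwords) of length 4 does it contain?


5

t_n = ⌈(n·262+553)/659⌉ for n = 0 … 120:
  n=0…9: ⌈553/659⌉=1 ⌈815/659⌉=2 ⌈1077/659⌉=2 ⌈1339/659⌉=3 ⌈1601/659⌉=3 ⌈1863/659⌉=3 ⌈2125/659⌉=4 ⌈2387/659⌉=4 ⌈2649/659⌉=5 ⌈2911/659⌉=5
  n=10…19: ⌈3173/659⌉=5 ⌈3435/659⌉=6 ⌈3697/659⌉=6 ⌈3959/659⌉=7 ⌈4221/659⌉=7 ⌈4483/659⌉=7 ⌈4745/659⌉=8 ⌈5007/659⌉=8 ⌈5269/659⌉=8 ⌈5531/659⌉=9
  n=20…29: ⌈5793/659⌉=9 ⌈6055/659⌉=10 ⌈6317/659⌉=10 ⌈6579/659⌉=10 ⌈6841/659⌉=11 ⌈7103/659⌉=11 ⌈7365/659⌉=12 ⌈7627/659⌉=12 ⌈7889/659⌉=12 ⌈8151/659⌉=13
  n=30…39: ⌈8413/659⌉=13 ⌈8675/659⌉=14 ⌈8937/659⌉=14 ⌈9199/659⌉=14 ⌈9461/659⌉=15 ⌈9723/659⌉=15 ⌈9985/659⌉=16 ⌈10247/659⌉=16 ⌈10509/659⌉=16 ⌈10771/659⌉=17
  n=40…49: ⌈11033/659⌉=17 ⌈11295/659⌉=18 ⌈11557/659⌉=18 ⌈11819/659⌉=18 ⌈12081/659⌉=19 ⌈12343/659⌉=19 ⌈12605/659⌉=20 ⌈12867/659⌉=20 ⌈13129/659⌉=20 ⌈13391/659⌉=21
  n=50…59: ⌈13653/659⌉=21 ⌈13915/659⌉=22 ⌈14177/659⌉=22 ⌈14439/659⌉=22 ⌈14701/659⌉=23 ⌈14963/659⌉=23 ⌈15225/659⌉=24 ⌈15487/659⌉=24 ⌈15749/659⌉=24 ⌈16011/659⌉=25
  n=60…69: ⌈16273/659⌉=25 ⌈16535/659⌉=26 ⌈16797/659⌉=26 ⌈17059/659⌉=26 ⌈17321/659⌉=27 ⌈17583/659⌉=27 ⌈17845/659⌉=28 ⌈18107/659⌉=28 ⌈18369/659⌉=28 ⌈18631/659⌉=29
  n=70…79: ⌈18893/659⌉=29 ⌈19155/659⌉=30 ⌈19417/659⌉=30 ⌈19679/659⌉=30 ⌈19941/659⌉=31 ⌈20203/659⌉=31 ⌈20465/659⌉=32 ⌈20727/659⌉=32 ⌈20989/659⌉=32 ⌈21251/659⌉=33
  n=80…89: ⌈21513/659⌉=33 ⌈21775/659⌉=34 ⌈22037/659⌉=34 ⌈22299/659⌉=34 ⌈22561/659⌉=35 ⌈22823/659⌉=35 ⌈23085/659⌉=36 ⌈23347/659⌉=36 ⌈23609/659⌉=36 ⌈23871/659⌉=37
  n=90…99: ⌈24133/659⌉=37 ⌈24395/659⌉=38 ⌈24657/659⌉=38 ⌈24919/659⌉=38 ⌈25181/659⌉=39 ⌈25443/659⌉=39 ⌈25705/659⌉=40 ⌈25967/659⌉=40 ⌈26229/659⌉=40 ⌈26491/659⌉=41
  n=100…109: ⌈26753/659⌉=41 ⌈27015/659⌉=41 ⌈27277/659⌉=42 ⌈27539/659⌉=42 ⌈27801/659⌉=43 ⌈28063/659⌉=43 ⌈28325/659⌉=43 ⌈28587/659⌉=44 ⌈28849/659⌉=44 ⌈29111/659⌉=45
  n=110…119: ⌈29373/659⌉=45 ⌈29635/659⌉=45 ⌈29897/659⌉=46 ⌈30159/659⌉=46 ⌈30421/659⌉=47 ⌈30683/659⌉=47 ⌈30945/659⌉=47 ⌈31207/659⌉=48 ⌈31469/659⌉=48 ⌈31731/659⌉=49
  n=120: ⌈31993/659⌉=49
s_n = t_(n+1) − t_n for n = 0 … 119 gives
prefix = 101001010010100100101001010010100101001010010100101001010010100101001010010100101001010010100101001001010010100101001010
slide a length-4 window over [0..3] … [116..119] (117 windows); first occurrence of each distinct factor:
  [  0..  3] 1010
  [  1..  4] 0100
  [  2..  5] 1001
  [  3..  6] 0010
  [  4..  7] 0101
  (the other 112 windows repeat one of these)
distinct factors: {0010, 0100, 0101, 1001, 1010}
count = 5  (Sturmian bound for length 4 is 5)


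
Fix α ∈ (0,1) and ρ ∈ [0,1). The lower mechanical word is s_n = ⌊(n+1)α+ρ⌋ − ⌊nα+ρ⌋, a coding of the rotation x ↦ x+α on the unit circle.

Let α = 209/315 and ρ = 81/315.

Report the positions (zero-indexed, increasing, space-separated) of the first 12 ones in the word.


n=0: ⌊290/315⌋−⌊81/315⌋ = 0−0 = 0
n=1: ⌊499/315⌋−⌊290/315⌋ = 1−0 = 1  ← one
n=2: ⌊708/315⌋−⌊499/315⌋ = 2−1 = 1  ← one
n=3: ⌊917/315⌋−⌊708/315⌋ = 2−2 = 0
n=4: ⌊1126/315⌋−⌊917/315⌋ = 3−2 = 1  ← one
n=5: ⌊1335/315⌋−⌊1126/315⌋ = 4−3 = 1  ← one
n=6: ⌊1544/315⌋−⌊1335/315⌋ = 4−4 = 0
n=7: ⌊1753/315⌋−⌊1544/315⌋ = 5−4 = 1  ← one
n=8: ⌊1962/315⌋−⌊1753/315⌋ = 6−5 = 1  ← one
n=9: ⌊2171/315⌋−⌊1962/315⌋ = 6−6 = 0
n=10: ⌊2380/315⌋−⌊2171/315⌋ = 7−6 = 1  ← one
n=11: ⌊2589/315⌋−⌊2380/315⌋ = 8−7 = 1  ← one
n=12: ⌊2798/315⌋−⌊2589/315⌋ = 8−8 = 0
n=13: ⌊3007/315⌋−⌊2798/315⌋ = 9−8 = 1  ← one
n=14: ⌊3216/315⌋−⌊3007/315⌋ = 10−9 = 1  ← one
n=15: ⌊3425/315⌋−⌊3216/315⌋ = 10−10 = 0
n=16: ⌊3634/315⌋−⌊3425/315⌋ = 11−10 = 1  ← one
n=17: ⌊3843/315⌋−⌊3634/315⌋ = 12−11 = 1  ← one
positions of the first 12 ones: 1 2 4 5 7 8 10 11 13 14 16 17

1 2 4 5 7 8 10 11 13 14 16 17


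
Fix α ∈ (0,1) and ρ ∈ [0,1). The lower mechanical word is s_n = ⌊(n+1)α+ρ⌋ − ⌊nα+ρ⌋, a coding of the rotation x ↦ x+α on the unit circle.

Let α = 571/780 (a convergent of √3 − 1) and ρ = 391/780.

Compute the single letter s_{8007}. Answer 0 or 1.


(n+1)α + ρ = (8008·571 + 391) / 780 = 4572959/780
nα + ρ     = (8007·571 + 391) / 780 = 4572388/780
⌊4572959/780⌋ = 5862,  ⌊4572388/780⌋ = 5862
s_{8007} = 5862 − 5862 = 0

0


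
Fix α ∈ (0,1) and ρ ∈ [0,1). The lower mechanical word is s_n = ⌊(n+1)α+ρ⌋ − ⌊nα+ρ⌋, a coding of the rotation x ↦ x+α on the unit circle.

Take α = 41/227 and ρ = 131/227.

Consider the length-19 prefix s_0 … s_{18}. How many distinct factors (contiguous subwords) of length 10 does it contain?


t_n = ⌊(n·41+131)/227⌋ for n = 0 … 19:
  n=0…9: ⌊131/227⌋=0 ⌊172/227⌋=0 ⌊213/227⌋=0 ⌊254/227⌋=1 ⌊295/227⌋=1 ⌊336/227⌋=1 ⌊377/227⌋=1 ⌊418/227⌋=1 ⌊459/227⌋=2 ⌊500/227⌋=2
  n=10…19: ⌊541/227⌋=2 ⌊582/227⌋=2 ⌊623/227⌋=2 ⌊664/227⌋=2 ⌊705/227⌋=3 ⌊746/227⌋=3 ⌊787/227⌋=3 ⌊828/227⌋=3 ⌊869/227⌋=3 ⌊910/227⌋=4
s_n = t_(n+1) − t_n for n = 0 … 18 gives
prefix = 0010000100000100001
slide a length-10 window over [0..9] … [9..18] (10 windows); first occurrence of each distinct factor:
  [  0..  9] 0010000100
  [  1.. 10] 0100001000
  [  2.. 11] 1000010000
  [  3.. 12] 0000100000
  [  4.. 13] 0001000001
  [  5.. 14] 0010000010
  [  6.. 15] 0100000100
  [  7.. 16] 1000001000
  [  8.. 17] 0000010000
  [  9.. 18] 0000100001
distinct factors: {0000010000, 0000100000, 0000100001, 0001000001, 0010000010, 0010000100, 0100000100, 0100001000, 1000001000, 1000010000}
count = 10  (Sturmian bound for length 10 is 11)

10


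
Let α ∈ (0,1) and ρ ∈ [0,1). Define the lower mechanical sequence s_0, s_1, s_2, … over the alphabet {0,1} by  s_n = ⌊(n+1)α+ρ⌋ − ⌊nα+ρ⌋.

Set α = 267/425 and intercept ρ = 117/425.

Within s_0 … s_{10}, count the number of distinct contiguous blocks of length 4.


t_n = ⌊(n·267+117)/425⌋ for n = 0 … 11:
  n=0…9: ⌊117/425⌋=0 ⌊384/425⌋=0 ⌊651/425⌋=1 ⌊918/425⌋=2 ⌊1185/425⌋=2 ⌊1452/425⌋=3 ⌊1719/425⌋=4 ⌊1986/425⌋=4 ⌊2253/425⌋=5 ⌊2520/425⌋=5
  n=10…11: ⌊2787/425⌋=6 ⌊3054/425⌋=7
s_n = t_(n+1) − t_n for n = 0 … 10 gives
prefix = 01101101011
slide a length-4 window over [0..3] … [7..10] (8 windows); first occurrence of each distinct factor:
  [  0..  3] 0110
  [  1..  4] 1101
  [  2..  5] 1011
  [  5..  8] 1010
  [  6..  9] 0101
  (the other 3 windows repeat one of these)
distinct factors: {0101, 0110, 1010, 1011, 1101}
count = 5  (Sturmian bound for length 4 is 5)

5


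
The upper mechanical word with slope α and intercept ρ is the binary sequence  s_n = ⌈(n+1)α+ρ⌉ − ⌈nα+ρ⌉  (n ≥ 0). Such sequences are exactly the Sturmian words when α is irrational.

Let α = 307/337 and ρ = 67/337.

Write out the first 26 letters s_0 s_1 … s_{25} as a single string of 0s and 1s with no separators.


11011111111110111111111101

n=0: ⌈(1·307+67)/337⌉ − ⌈(0·307+67)/337⌉ = ⌈374/337⌉ − ⌈67/337⌉ = 2 − 1 = 1
n=1: ⌈(2·307+67)/337⌉ − ⌈(1·307+67)/337⌉ = ⌈681/337⌉ − ⌈374/337⌉ = 3 − 2 = 1
n=2: ⌈(3·307+67)/337⌉ − ⌈(2·307+67)/337⌉ = ⌈988/337⌉ − ⌈681/337⌉ = 3 − 3 = 0
n=3: ⌈(4·307+67)/337⌉ − ⌈(3·307+67)/337⌉ = ⌈1295/337⌉ − ⌈988/337⌉ = 4 − 3 = 1
n=4: ⌈(5·307+67)/337⌉ − ⌈(4·307+67)/337⌉ = ⌈1602/337⌉ − ⌈1295/337⌉ = 5 − 4 = 1
n=5: ⌈(6·307+67)/337⌉ − ⌈(5·307+67)/337⌉ = ⌈1909/337⌉ − ⌈1602/337⌉ = 6 − 5 = 1
n=6: ⌈(7·307+67)/337⌉ − ⌈(6·307+67)/337⌉ = ⌈2216/337⌉ − ⌈1909/337⌉ = 7 − 6 = 1
n=7: ⌈(8·307+67)/337⌉ − ⌈(7·307+67)/337⌉ = ⌈2523/337⌉ − ⌈2216/337⌉ = 8 − 7 = 1
n=8: ⌈(9·307+67)/337⌉ − ⌈(8·307+67)/337⌉ = ⌈2830/337⌉ − ⌈2523/337⌉ = 9 − 8 = 1
n=9: ⌈(10·307+67)/337⌉ − ⌈(9·307+67)/337⌉ = ⌈3137/337⌉ − ⌈2830/337⌉ = 10 − 9 = 1
n=10: ⌈(11·307+67)/337⌉ − ⌈(10·307+67)/337⌉ = ⌈3444/337⌉ − ⌈3137/337⌉ = 11 − 10 = 1
n=11: ⌈(12·307+67)/337⌉ − ⌈(11·307+67)/337⌉ = ⌈3751/337⌉ − ⌈3444/337⌉ = 12 − 11 = 1
n=12: ⌈(13·307+67)/337⌉ − ⌈(12·307+67)/337⌉ = ⌈4058/337⌉ − ⌈3751/337⌉ = 13 − 12 = 1
n=13: ⌈(14·307+67)/337⌉ − ⌈(13·307+67)/337⌉ = ⌈4365/337⌉ − ⌈4058/337⌉ = 13 − 13 = 0
n=14: ⌈(15·307+67)/337⌉ − ⌈(14·307+67)/337⌉ = ⌈4672/337⌉ − ⌈4365/337⌉ = 14 − 13 = 1
n=15: ⌈(16·307+67)/337⌉ − ⌈(15·307+67)/337⌉ = ⌈4979/337⌉ − ⌈4672/337⌉ = 15 − 14 = 1
n=16: ⌈(17·307+67)/337⌉ − ⌈(16·307+67)/337⌉ = ⌈5286/337⌉ − ⌈4979/337⌉ = 16 − 15 = 1
n=17: ⌈(18·307+67)/337⌉ − ⌈(17·307+67)/337⌉ = ⌈5593/337⌉ − ⌈5286/337⌉ = 17 − 16 = 1
n=18: ⌈(19·307+67)/337⌉ − ⌈(18·307+67)/337⌉ = ⌈5900/337⌉ − ⌈5593/337⌉ = 18 − 17 = 1
n=19: ⌈(20·307+67)/337⌉ − ⌈(19·307+67)/337⌉ = ⌈6207/337⌉ − ⌈5900/337⌉ = 19 − 18 = 1
n=20: ⌈(21·307+67)/337⌉ − ⌈(20·307+67)/337⌉ = ⌈6514/337⌉ − ⌈6207/337⌉ = 20 − 19 = 1
n=21: ⌈(22·307+67)/337⌉ − ⌈(21·307+67)/337⌉ = ⌈6821/337⌉ − ⌈6514/337⌉ = 21 − 20 = 1
n=22: ⌈(23·307+67)/337⌉ − ⌈(22·307+67)/337⌉ = ⌈7128/337⌉ − ⌈6821/337⌉ = 22 − 21 = 1
n=23: ⌈(24·307+67)/337⌉ − ⌈(23·307+67)/337⌉ = ⌈7435/337⌉ − ⌈7128/337⌉ = 23 − 22 = 1
n=24: ⌈(25·307+67)/337⌉ − ⌈(24·307+67)/337⌉ = ⌈7742/337⌉ − ⌈7435/337⌉ = 23 − 23 = 0
n=25: ⌈(26·307+67)/337⌉ − ⌈(25·307+67)/337⌉ = ⌈8049/337⌉ − ⌈7742/337⌉ = 24 − 23 = 1


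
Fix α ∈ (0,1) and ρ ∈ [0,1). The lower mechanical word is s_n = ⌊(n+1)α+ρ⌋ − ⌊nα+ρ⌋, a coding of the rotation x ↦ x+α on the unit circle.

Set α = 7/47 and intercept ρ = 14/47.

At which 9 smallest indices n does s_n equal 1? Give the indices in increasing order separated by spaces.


4 11 18 24 31 38 44 51 58

n=0: ⌊21/47⌋−⌊14/47⌋ = 0−0 = 0
n=1: ⌊28/47⌋−⌊21/47⌋ = 0−0 = 0
n=2: ⌊35/47⌋−⌊28/47⌋ = 0−0 = 0
n=3: ⌊42/47⌋−⌊35/47⌋ = 0−0 = 0
n=4: ⌊49/47⌋−⌊42/47⌋ = 1−0 = 1  ← one
n=5: ⌊56/47⌋−⌊49/47⌋ = 1−1 = 0
n=6: ⌊63/47⌋−⌊56/47⌋ = 1−1 = 0
n=7: ⌊70/47⌋−⌊63/47⌋ = 1−1 = 0
n=8: ⌊77/47⌋−⌊70/47⌋ = 1−1 = 0
n=9: ⌊84/47⌋−⌊77/47⌋ = 1−1 = 0
n=10: ⌊91/47⌋−⌊84/47⌋ = 1−1 = 0
n=11: ⌊98/47⌋−⌊91/47⌋ = 2−1 = 1  ← one
n=12: ⌊105/47⌋−⌊98/47⌋ = 2−2 = 0
n=13: ⌊112/47⌋−⌊105/47⌋ = 2−2 = 0
n=14: ⌊119/47⌋−⌊112/47⌋ = 2−2 = 0
n=15: ⌊126/47⌋−⌊119/47⌋ = 2−2 = 0
n=16: ⌊133/47⌋−⌊126/47⌋ = 2−2 = 0
n=17: ⌊140/47⌋−⌊133/47⌋ = 2−2 = 0
n=18: ⌊147/47⌋−⌊140/47⌋ = 3−2 = 1  ← one
n=19: ⌊154/47⌋−⌊147/47⌋ = 3−3 = 0
n=20: ⌊161/47⌋−⌊154/47⌋ = 3−3 = 0
n=21: ⌊168/47⌋−⌊161/47⌋ = 3−3 = 0
n=22: ⌊175/47⌋−⌊168/47⌋ = 3−3 = 0
n=23: ⌊182/47⌋−⌊175/47⌋ = 3−3 = 0
n=24: ⌊189/47⌋−⌊182/47⌋ = 4−3 = 1  ← one
n=25: ⌊196/47⌋−⌊189/47⌋ = 4−4 = 0
n=26: ⌊203/47⌋−⌊196/47⌋ = 4−4 = 0
n=27: ⌊210/47⌋−⌊203/47⌋ = 4−4 = 0
n=28: ⌊217/47⌋−⌊210/47⌋ = 4−4 = 0
n=29: ⌊224/47⌋−⌊217/47⌋ = 4−4 = 0
n=30: ⌊231/47⌋−⌊224/47⌋ = 4−4 = 0
n=31: ⌊238/47⌋−⌊231/47⌋ = 5−4 = 1  ← one
n=32: ⌊245/47⌋−⌊238/47⌋ = 5−5 = 0
n=33: ⌊252/47⌋−⌊245/47⌋ = 5−5 = 0
n=34: ⌊259/47⌋−⌊252/47⌋ = 5−5 = 0
n=35: ⌊266/47⌋−⌊259/47⌋ = 5−5 = 0
n=36: ⌊273/47⌋−⌊266/47⌋ = 5−5 = 0
n=37: ⌊280/47⌋−⌊273/47⌋ = 5−5 = 0
n=38: ⌊287/47⌋−⌊280/47⌋ = 6−5 = 1  ← one
n=39: ⌊294/47⌋−⌊287/47⌋ = 6−6 = 0
n=40: ⌊301/47⌋−⌊294/47⌋ = 6−6 = 0
n=41: ⌊308/47⌋−⌊301/47⌋ = 6−6 = 0
n=42: ⌊315/47⌋−⌊308/47⌋ = 6−6 = 0
n=43: ⌊322/47⌋−⌊315/47⌋ = 6−6 = 0
n=44: ⌊329/47⌋−⌊322/47⌋ = 7−6 = 1  ← one
n=45: ⌊336/47⌋−⌊329/47⌋ = 7−7 = 0
n=46: ⌊343/47⌋−⌊336/47⌋ = 7−7 = 0
n=47: ⌊350/47⌋−⌊343/47⌋ = 7−7 = 0
n=48: ⌊357/47⌋−⌊350/47⌋ = 7−7 = 0
n=49: ⌊364/47⌋−⌊357/47⌋ = 7−7 = 0
n=50: ⌊371/47⌋−⌊364/47⌋ = 7−7 = 0
n=51: ⌊378/47⌋−⌊371/47⌋ = 8−7 = 1  ← one
n=52: ⌊385/47⌋−⌊378/47⌋ = 8−8 = 0
n=53: ⌊392/47⌋−⌊385/47⌋ = 8−8 = 0
n=54: ⌊399/47⌋−⌊392/47⌋ = 8−8 = 0
n=55: ⌊406/47⌋−⌊399/47⌋ = 8−8 = 0
n=56: ⌊413/47⌋−⌊406/47⌋ = 8−8 = 0
n=57: ⌊420/47⌋−⌊413/47⌋ = 8−8 = 0
n=58: ⌊427/47⌋−⌊420/47⌋ = 9−8 = 1  ← one
positions of the first 9 ones: 4 11 18 24 31 38 44 51 58


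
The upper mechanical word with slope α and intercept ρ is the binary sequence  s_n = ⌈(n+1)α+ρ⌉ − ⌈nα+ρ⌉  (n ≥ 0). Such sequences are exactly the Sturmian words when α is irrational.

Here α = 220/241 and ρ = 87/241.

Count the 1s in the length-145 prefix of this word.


#1s = Σ_{n=0}^{144} s_n = Σ_{n=0}^{144} (⌈(n+1)α+ρ⌉ − ⌈nα+ρ⌉)
the sum telescopes: every ⌈nα+ρ⌉ with 0 < n < 145 appears once with + and once with −, leaving ⌈145α+ρ⌉ − ⌈0·α+ρ⌉
145α + ρ = (145·220 + 87) / 241 = 31987/241
ρ = 87/241
⌈31987/241⌉ = 133,  ⌈87/241⌉ = 1
#1s = 133 − 1 = 132

132


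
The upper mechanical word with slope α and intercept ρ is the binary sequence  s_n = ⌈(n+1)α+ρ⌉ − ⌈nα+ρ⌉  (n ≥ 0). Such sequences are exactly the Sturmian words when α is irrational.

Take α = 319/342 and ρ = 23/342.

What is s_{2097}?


0

(n+1)α + ρ = (2098·319 + 23) / 342 = 669285/342
nα + ρ     = (2097·319 + 23) / 342 = 668966/342
⌈669285/342⌉ = 1957,  ⌈668966/342⌉ = 1957
s_{2097} = 1957 − 1957 = 0


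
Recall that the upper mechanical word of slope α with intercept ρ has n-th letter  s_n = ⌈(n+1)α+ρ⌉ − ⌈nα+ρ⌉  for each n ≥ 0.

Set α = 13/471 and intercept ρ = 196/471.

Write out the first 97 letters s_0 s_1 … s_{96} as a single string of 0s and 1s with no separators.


n=0: ⌈(1·13+196)/471⌉ − ⌈(0·13+196)/471⌉ = ⌈209/471⌉ − ⌈196/471⌉ = 1 − 1 = 0
n=1: ⌈(2·13+196)/471⌉ − ⌈(1·13+196)/471⌉ = ⌈222/471⌉ − ⌈209/471⌉ = 1 − 1 = 0
n=2: ⌈(3·13+196)/471⌉ − ⌈(2·13+196)/471⌉ = ⌈235/471⌉ − ⌈222/471⌉ = 1 − 1 = 0
n=3: ⌈(4·13+196)/471⌉ − ⌈(3·13+196)/471⌉ = ⌈248/471⌉ − ⌈235/471⌉ = 1 − 1 = 0
n=4: ⌈(5·13+196)/471⌉ − ⌈(4·13+196)/471⌉ = ⌈261/471⌉ − ⌈248/471⌉ = 1 − 1 = 0
n=5: ⌈(6·13+196)/471⌉ − ⌈(5·13+196)/471⌉ = ⌈274/471⌉ − ⌈261/471⌉ = 1 − 1 = 0
n=6: ⌈(7·13+196)/471⌉ − ⌈(6·13+196)/471⌉ = ⌈287/471⌉ − ⌈274/471⌉ = 1 − 1 = 0
n=7: ⌈(8·13+196)/471⌉ − ⌈(7·13+196)/471⌉ = ⌈300/471⌉ − ⌈287/471⌉ = 1 − 1 = 0
n=8: ⌈(9·13+196)/471⌉ − ⌈(8·13+196)/471⌉ = ⌈313/471⌉ − ⌈300/471⌉ = 1 − 1 = 0
n=9: ⌈(10·13+196)/471⌉ − ⌈(9·13+196)/471⌉ = ⌈326/471⌉ − ⌈313/471⌉ = 1 − 1 = 0
n=10: ⌈(11·13+196)/471⌉ − ⌈(10·13+196)/471⌉ = ⌈339/471⌉ − ⌈326/471⌉ = 1 − 1 = 0
n=11: ⌈(12·13+196)/471⌉ − ⌈(11·13+196)/471⌉ = ⌈352/471⌉ − ⌈339/471⌉ = 1 − 1 = 0
n=12: ⌈(13·13+196)/471⌉ − ⌈(12·13+196)/471⌉ = ⌈365/471⌉ − ⌈352/471⌉ = 1 − 1 = 0
n=13: ⌈(14·13+196)/471⌉ − ⌈(13·13+196)/471⌉ = ⌈378/471⌉ − ⌈365/471⌉ = 1 − 1 = 0
n=14: ⌈(15·13+196)/471⌉ − ⌈(14·13+196)/471⌉ = ⌈391/471⌉ − ⌈378/471⌉ = 1 − 1 = 0
n=15: ⌈(16·13+196)/471⌉ − ⌈(15·13+196)/471⌉ = ⌈404/471⌉ − ⌈391/471⌉ = 1 − 1 = 0
n=16: ⌈(17·13+196)/471⌉ − ⌈(16·13+196)/471⌉ = ⌈417/471⌉ − ⌈404/471⌉ = 1 − 1 = 0
n=17: ⌈(18·13+196)/471⌉ − ⌈(17·13+196)/471⌉ = ⌈430/471⌉ − ⌈417/471⌉ = 1 − 1 = 0
n=18: ⌈(19·13+196)/471⌉ − ⌈(18·13+196)/471⌉ = ⌈443/471⌉ − ⌈430/471⌉ = 1 − 1 = 0
n=19: ⌈(20·13+196)/471⌉ − ⌈(19·13+196)/471⌉ = ⌈456/471⌉ − ⌈443/471⌉ = 1 − 1 = 0
n=20: ⌈(21·13+196)/471⌉ − ⌈(20·13+196)/471⌉ = ⌈469/471⌉ − ⌈456/471⌉ = 1 − 1 = 0
n=21: ⌈(22·13+196)/471⌉ − ⌈(21·13+196)/471⌉ = ⌈482/471⌉ − ⌈469/471⌉ = 2 − 1 = 1
n=22: ⌈(23·13+196)/471⌉ − ⌈(22·13+196)/471⌉ = ⌈495/471⌉ − ⌈482/471⌉ = 2 − 2 = 0
n=23: ⌈(24·13+196)/471⌉ − ⌈(23·13+196)/471⌉ = ⌈508/471⌉ − ⌈495/471⌉ = 2 − 2 = 0
n=24: ⌈(25·13+196)/471⌉ − ⌈(24·13+196)/471⌉ = ⌈521/471⌉ − ⌈508/471⌉ = 2 − 2 = 0
n=25: ⌈(26·13+196)/471⌉ − ⌈(25·13+196)/471⌉ = ⌈534/471⌉ − ⌈521/471⌉ = 2 − 2 = 0
n=26: ⌈(27·13+196)/471⌉ − ⌈(26·13+196)/471⌉ = ⌈547/471⌉ − ⌈534/471⌉ = 2 − 2 = 0
n=27: ⌈(28·13+196)/471⌉ − ⌈(27·13+196)/471⌉ = ⌈560/471⌉ − ⌈547/471⌉ = 2 − 2 = 0
n=28: ⌈(29·13+196)/471⌉ − ⌈(28·13+196)/471⌉ = ⌈573/471⌉ − ⌈560/471⌉ = 2 − 2 = 0
n=29: ⌈(30·13+196)/471⌉ − ⌈(29·13+196)/471⌉ = ⌈586/471⌉ − ⌈573/471⌉ = 2 − 2 = 0
n=30: ⌈(31·13+196)/471⌉ − ⌈(30·13+196)/471⌉ = ⌈599/471⌉ − ⌈586/471⌉ = 2 − 2 = 0
n=31: ⌈(32·13+196)/471⌉ − ⌈(31·13+196)/471⌉ = ⌈612/471⌉ − ⌈599/471⌉ = 2 − 2 = 0
n=32: ⌈(33·13+196)/471⌉ − ⌈(32·13+196)/471⌉ = ⌈625/471⌉ − ⌈612/471⌉ = 2 − 2 = 0
n=33: ⌈(34·13+196)/471⌉ − ⌈(33·13+196)/471⌉ = ⌈638/471⌉ − ⌈625/471⌉ = 2 − 2 = 0
n=34: ⌈(35·13+196)/471⌉ − ⌈(34·13+196)/471⌉ = ⌈651/471⌉ − ⌈638/471⌉ = 2 − 2 = 0
n=35: ⌈(36·13+196)/471⌉ − ⌈(35·13+196)/471⌉ = ⌈664/471⌉ − ⌈651/471⌉ = 2 − 2 = 0
n=36: ⌈(37·13+196)/471⌉ − ⌈(36·13+196)/471⌉ = ⌈677/471⌉ − ⌈664/471⌉ = 2 − 2 = 0
n=37: ⌈(38·13+196)/471⌉ − ⌈(37·13+196)/471⌉ = ⌈690/471⌉ − ⌈677/471⌉ = 2 − 2 = 0
n=38: ⌈(39·13+196)/471⌉ − ⌈(38·13+196)/471⌉ = ⌈703/471⌉ − ⌈690/471⌉ = 2 − 2 = 0
n=39: ⌈(40·13+196)/471⌉ − ⌈(39·13+196)/471⌉ = ⌈716/471⌉ − ⌈703/471⌉ = 2 − 2 = 0
n=40: ⌈(41·13+196)/471⌉ − ⌈(40·13+196)/471⌉ = ⌈729/471⌉ − ⌈716/471⌉ = 2 − 2 = 0
n=41: ⌈(42·13+196)/471⌉ − ⌈(41·13+196)/471⌉ = ⌈742/471⌉ − ⌈729/471⌉ = 2 − 2 = 0
n=42: ⌈(43·13+196)/471⌉ − ⌈(42·13+196)/471⌉ = ⌈755/471⌉ − ⌈742/471⌉ = 2 − 2 = 0
n=43: ⌈(44·13+196)/471⌉ − ⌈(43·13+196)/471⌉ = ⌈768/471⌉ − ⌈755/471⌉ = 2 − 2 = 0
n=44: ⌈(45·13+196)/471⌉ − ⌈(44·13+196)/471⌉ = ⌈781/471⌉ − ⌈768/471⌉ = 2 − 2 = 0
n=45: ⌈(46·13+196)/471⌉ − ⌈(45·13+196)/471⌉ = ⌈794/471⌉ − ⌈781/471⌉ = 2 − 2 = 0
n=46: ⌈(47·13+196)/471⌉ − ⌈(46·13+196)/471⌉ = ⌈807/471⌉ − ⌈794/471⌉ = 2 − 2 = 0
n=47: ⌈(48·13+196)/471⌉ − ⌈(47·13+196)/471⌉ = ⌈820/471⌉ − ⌈807/471⌉ = 2 − 2 = 0
n=48: ⌈(49·13+196)/471⌉ − ⌈(48·13+196)/471⌉ = ⌈833/471⌉ − ⌈820/471⌉ = 2 − 2 = 0
n=49: ⌈(50·13+196)/471⌉ − ⌈(49·13+196)/471⌉ = ⌈846/471⌉ − ⌈833/471⌉ = 2 − 2 = 0
n=50: ⌈(51·13+196)/471⌉ − ⌈(50·13+196)/471⌉ = ⌈859/471⌉ − ⌈846/471⌉ = 2 − 2 = 0
n=51: ⌈(52·13+196)/471⌉ − ⌈(51·13+196)/471⌉ = ⌈872/471⌉ − ⌈859/471⌉ = 2 − 2 = 0
n=52: ⌈(53·13+196)/471⌉ − ⌈(52·13+196)/471⌉ = ⌈885/471⌉ − ⌈872/471⌉ = 2 − 2 = 0
n=53: ⌈(54·13+196)/471⌉ − ⌈(53·13+196)/471⌉ = ⌈898/471⌉ − ⌈885/471⌉ = 2 − 2 = 0
n=54: ⌈(55·13+196)/471⌉ − ⌈(54·13+196)/471⌉ = ⌈911/471⌉ − ⌈898/471⌉ = 2 − 2 = 0
n=55: ⌈(56·13+196)/471⌉ − ⌈(55·13+196)/471⌉ = ⌈924/471⌉ − ⌈911/471⌉ = 2 − 2 = 0
n=56: ⌈(57·13+196)/471⌉ − ⌈(56·13+196)/471⌉ = ⌈937/471⌉ − ⌈924/471⌉ = 2 − 2 = 0
n=57: ⌈(58·13+196)/471⌉ − ⌈(57·13+196)/471⌉ = ⌈950/471⌉ − ⌈937/471⌉ = 3 − 2 = 1
n=58: ⌈(59·13+196)/471⌉ − ⌈(58·13+196)/471⌉ = ⌈963/471⌉ − ⌈950/471⌉ = 3 − 3 = 0
n=59: ⌈(60·13+196)/471⌉ − ⌈(59·13+196)/471⌉ = ⌈976/471⌉ − ⌈963/471⌉ = 3 − 3 = 0
n=60: ⌈(61·13+196)/471⌉ − ⌈(60·13+196)/471⌉ = ⌈989/471⌉ − ⌈976/471⌉ = 3 − 3 = 0
n=61: ⌈(62·13+196)/471⌉ − ⌈(61·13+196)/471⌉ = ⌈1002/471⌉ − ⌈989/471⌉ = 3 − 3 = 0
n=62: ⌈(63·13+196)/471⌉ − ⌈(62·13+196)/471⌉ = ⌈1015/471⌉ − ⌈1002/471⌉ = 3 − 3 = 0
n=63: ⌈(64·13+196)/471⌉ − ⌈(63·13+196)/471⌉ = ⌈1028/471⌉ − ⌈1015/471⌉ = 3 − 3 = 0
n=64: ⌈(65·13+196)/471⌉ − ⌈(64·13+196)/471⌉ = ⌈1041/471⌉ − ⌈1028/471⌉ = 3 − 3 = 0
n=65: ⌈(66·13+196)/471⌉ − ⌈(65·13+196)/471⌉ = ⌈1054/471⌉ − ⌈1041/471⌉ = 3 − 3 = 0
n=66: ⌈(67·13+196)/471⌉ − ⌈(66·13+196)/471⌉ = ⌈1067/471⌉ − ⌈1054/471⌉ = 3 − 3 = 0
n=67: ⌈(68·13+196)/471⌉ − ⌈(67·13+196)/471⌉ = ⌈1080/471⌉ − ⌈1067/471⌉ = 3 − 3 = 0
n=68: ⌈(69·13+196)/471⌉ − ⌈(68·13+196)/471⌉ = ⌈1093/471⌉ − ⌈1080/471⌉ = 3 − 3 = 0
n=69: ⌈(70·13+196)/471⌉ − ⌈(69·13+196)/471⌉ = ⌈1106/471⌉ − ⌈1093/471⌉ = 3 − 3 = 0
n=70: ⌈(71·13+196)/471⌉ − ⌈(70·13+196)/471⌉ = ⌈1119/471⌉ − ⌈1106/471⌉ = 3 − 3 = 0
n=71: ⌈(72·13+196)/471⌉ − ⌈(71·13+196)/471⌉ = ⌈1132/471⌉ − ⌈1119/471⌉ = 3 − 3 = 0
n=72: ⌈(73·13+196)/471⌉ − ⌈(72·13+196)/471⌉ = ⌈1145/471⌉ − ⌈1132/471⌉ = 3 − 3 = 0
n=73: ⌈(74·13+196)/471⌉ − ⌈(73·13+196)/471⌉ = ⌈1158/471⌉ − ⌈1145/471⌉ = 3 − 3 = 0
n=74: ⌈(75·13+196)/471⌉ − ⌈(74·13+196)/471⌉ = ⌈1171/471⌉ − ⌈1158/471⌉ = 3 − 3 = 0
n=75: ⌈(76·13+196)/471⌉ − ⌈(75·13+196)/471⌉ = ⌈1184/471⌉ − ⌈1171/471⌉ = 3 − 3 = 0
n=76: ⌈(77·13+196)/471⌉ − ⌈(76·13+196)/471⌉ = ⌈1197/471⌉ − ⌈1184/471⌉ = 3 − 3 = 0
n=77: ⌈(78·13+196)/471⌉ − ⌈(77·13+196)/471⌉ = ⌈1210/471⌉ − ⌈1197/471⌉ = 3 − 3 = 0
n=78: ⌈(79·13+196)/471⌉ − ⌈(78·13+196)/471⌉ = ⌈1223/471⌉ − ⌈1210/471⌉ = 3 − 3 = 0
n=79: ⌈(80·13+196)/471⌉ − ⌈(79·13+196)/471⌉ = ⌈1236/471⌉ − ⌈1223/471⌉ = 3 − 3 = 0
n=80: ⌈(81·13+196)/471⌉ − ⌈(80·13+196)/471⌉ = ⌈1249/471⌉ − ⌈1236/471⌉ = 3 − 3 = 0
n=81: ⌈(82·13+196)/471⌉ − ⌈(81·13+196)/471⌉ = ⌈1262/471⌉ − ⌈1249/471⌉ = 3 − 3 = 0
n=82: ⌈(83·13+196)/471⌉ − ⌈(82·13+196)/471⌉ = ⌈1275/471⌉ − ⌈1262/471⌉ = 3 − 3 = 0
n=83: ⌈(84·13+196)/471⌉ − ⌈(83·13+196)/471⌉ = ⌈1288/471⌉ − ⌈1275/471⌉ = 3 − 3 = 0
n=84: ⌈(85·13+196)/471⌉ − ⌈(84·13+196)/471⌉ = ⌈1301/471⌉ − ⌈1288/471⌉ = 3 − 3 = 0
n=85: ⌈(86·13+196)/471⌉ − ⌈(85·13+196)/471⌉ = ⌈1314/471⌉ − ⌈1301/471⌉ = 3 − 3 = 0
n=86: ⌈(87·13+196)/471⌉ − ⌈(86·13+196)/471⌉ = ⌈1327/471⌉ − ⌈1314/471⌉ = 3 − 3 = 0
n=87: ⌈(88·13+196)/471⌉ − ⌈(87·13+196)/471⌉ = ⌈1340/471⌉ − ⌈1327/471⌉ = 3 − 3 = 0
n=88: ⌈(89·13+196)/471⌉ − ⌈(88·13+196)/471⌉ = ⌈1353/471⌉ − ⌈1340/471⌉ = 3 − 3 = 0
n=89: ⌈(90·13+196)/471⌉ − ⌈(89·13+196)/471⌉ = ⌈1366/471⌉ − ⌈1353/471⌉ = 3 − 3 = 0
n=90: ⌈(91·13+196)/471⌉ − ⌈(90·13+196)/471⌉ = ⌈1379/471⌉ − ⌈1366/471⌉ = 3 − 3 = 0
n=91: ⌈(92·13+196)/471⌉ − ⌈(91·13+196)/471⌉ = ⌈1392/471⌉ − ⌈1379/471⌉ = 3 − 3 = 0
n=92: ⌈(93·13+196)/471⌉ − ⌈(92·13+196)/471⌉ = ⌈1405/471⌉ − ⌈1392/471⌉ = 3 − 3 = 0
n=93: ⌈(94·13+196)/471⌉ − ⌈(93·13+196)/471⌉ = ⌈1418/471⌉ − ⌈1405/471⌉ = 4 − 3 = 1
n=94: ⌈(95·13+196)/471⌉ − ⌈(94·13+196)/471⌉ = ⌈1431/471⌉ − ⌈1418/471⌉ = 4 − 4 = 0
n=95: ⌈(96·13+196)/471⌉ − ⌈(95·13+196)/471⌉ = ⌈1444/471⌉ − ⌈1431/471⌉ = 4 − 4 = 0
n=96: ⌈(97·13+196)/471⌉ − ⌈(96·13+196)/471⌉ = ⌈1457/471⌉ − ⌈1444/471⌉ = 4 − 4 = 0

0000000000000000000001000000000000000000000000000000000001000000000000000000000000000000000001000
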